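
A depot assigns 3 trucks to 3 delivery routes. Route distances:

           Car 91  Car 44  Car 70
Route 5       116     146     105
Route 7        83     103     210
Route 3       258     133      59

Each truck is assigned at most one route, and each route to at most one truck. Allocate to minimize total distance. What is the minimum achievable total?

This is a one-to-one assignment (minimum-cost bipartite matching).
Optimal: Car 91→Route 5 (116 km), Car 44→Route 7 (103 km), Car 70→Route 3 (59 km) — total 116+103+59 = 278 km.
Min-entry greedy (repeatedly take the single cheapest remaining cell) gives 288 km, worse by 10.
Swapping Car 91↔Car 44 (Car 91→Route 7 83 km, Car 44→Route 5 146 km) adds 10.
Checked against all permutations: 278 km is optimal.

Minimum total: 278 km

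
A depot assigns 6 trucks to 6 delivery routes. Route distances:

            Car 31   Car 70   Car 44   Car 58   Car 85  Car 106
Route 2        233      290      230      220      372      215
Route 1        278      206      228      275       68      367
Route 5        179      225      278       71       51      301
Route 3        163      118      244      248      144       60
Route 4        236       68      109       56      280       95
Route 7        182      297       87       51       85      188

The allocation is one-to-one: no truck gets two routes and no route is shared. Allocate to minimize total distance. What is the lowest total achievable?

Minimum total: 587 km

Optimal: Car 31→Route 2 (233 km), Car 70→Route 4 (68 km), Car 44→Route 7 (87 km), Car 58→Route 5 (71 km), Car 85→Route 1 (68 km), Car 106→Route 3 (60 km) — total 233+68+87+71+68+60 = 587 km.
Row-greedy (each truck in turn takes its cheapest remaining route) gives 672 km, worse by 85.
Next-best assignment: Car 31→Route 5, Car 70→Route 4, Car 44→Route 2, Car 58→Route 7, Car 85→Route 1, Car 106→Route 3 = 656 km.
Every other assignment is strictly worse.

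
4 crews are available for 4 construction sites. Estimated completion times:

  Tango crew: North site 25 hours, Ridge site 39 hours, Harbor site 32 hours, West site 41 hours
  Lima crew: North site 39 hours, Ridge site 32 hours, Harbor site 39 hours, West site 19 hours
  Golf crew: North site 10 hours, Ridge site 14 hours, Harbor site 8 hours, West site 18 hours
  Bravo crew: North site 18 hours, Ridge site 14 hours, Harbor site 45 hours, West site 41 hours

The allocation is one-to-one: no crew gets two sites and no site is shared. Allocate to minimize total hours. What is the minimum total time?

This is a one-to-one assignment (minimum-cost bipartite matching).
Optimal: Tango crew→North site (25 hours), Lima crew→West site (19 hours), Golf crew→Harbor site (8 hours), Bravo crew→Ridge site (14 hours) — total 25+19+8+14 = 66 hours.
Column-greedy (each site in turn goes to its cheapest remaining crew) gives 75 hours, worse by 9.
Next-best assignment: Tango crew→Harbor site, Lima crew→West site, Golf crew→North site, Bravo crew→Ridge site = 75 hours.
Swapping Lima crew↔Tango crew (Lima crew→North site 39 hours, Tango crew→West site 41 hours) adds 36.

Minimum total: 66 hours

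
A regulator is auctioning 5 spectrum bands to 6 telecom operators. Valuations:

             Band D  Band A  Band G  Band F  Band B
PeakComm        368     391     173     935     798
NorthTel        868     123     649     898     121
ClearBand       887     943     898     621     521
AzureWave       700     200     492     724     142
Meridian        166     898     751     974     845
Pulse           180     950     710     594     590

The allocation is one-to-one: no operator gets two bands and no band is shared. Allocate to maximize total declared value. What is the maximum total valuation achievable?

This is the linear assignment problem.
Optimal: NorthTel→Band D ($868M), Pulse→Band A ($950M), ClearBand→Band G ($898M), PeakComm→Band F ($935M), Meridian→Band B ($845M) — total 868+950+898+935+845 = $4496M.
Row-greedy (each operator in turn takes its best remaining band) gives $4083M, worse by 413.
Swapping Pulse↔Meridian (Pulse→Band B $590M, Meridian→Band A $898M) loses 307.
Every other assignment is strictly worse.

Maximum total: $4496M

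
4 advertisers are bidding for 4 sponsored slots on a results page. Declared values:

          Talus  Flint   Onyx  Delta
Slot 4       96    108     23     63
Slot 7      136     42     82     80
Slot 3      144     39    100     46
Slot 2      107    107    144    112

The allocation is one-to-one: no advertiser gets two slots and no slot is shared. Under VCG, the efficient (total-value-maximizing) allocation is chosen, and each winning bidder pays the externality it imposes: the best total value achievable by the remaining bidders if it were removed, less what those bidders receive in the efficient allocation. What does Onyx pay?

Efficient allocation: Talus→Slot 3 ($144), Flint→Slot 4 ($108), Onyx→Slot 2 ($144), Delta→Slot 7 ($80); total welfare W = $476.
Onyx receives Slot 2 at value $144, so the others get W − 144 = $332.
Without Onyx: best allocation of the remaining 3 bidders over all 4 slots is Talus→Slot 3 ($144), Flint→Slot 4 ($108), Delta→Slot 2 ($112), total $364.
VCG payment = (others' best without Onyx) − (others' welfare with Onyx) = 364 − 332 = $32.

Onyx pays $32.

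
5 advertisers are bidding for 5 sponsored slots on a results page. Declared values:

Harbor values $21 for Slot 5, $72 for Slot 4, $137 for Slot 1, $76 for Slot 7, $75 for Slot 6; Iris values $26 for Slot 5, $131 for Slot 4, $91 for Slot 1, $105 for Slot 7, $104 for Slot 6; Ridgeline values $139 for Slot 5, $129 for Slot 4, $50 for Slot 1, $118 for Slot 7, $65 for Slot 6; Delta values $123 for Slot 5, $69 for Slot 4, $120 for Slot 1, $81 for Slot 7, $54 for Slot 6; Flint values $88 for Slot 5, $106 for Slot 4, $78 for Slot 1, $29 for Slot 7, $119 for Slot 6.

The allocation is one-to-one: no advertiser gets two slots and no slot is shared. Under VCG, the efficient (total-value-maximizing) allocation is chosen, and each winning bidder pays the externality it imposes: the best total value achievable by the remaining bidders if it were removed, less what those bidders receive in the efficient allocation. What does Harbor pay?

Efficient allocation: Harbor→Slot 1 ($137), Iris→Slot 4 ($131), Ridgeline→Slot 7 ($118), Delta→Slot 5 ($123), Flint→Slot 6 ($119); total welfare W = $628.
Harbor receives Slot 1 at value $137, so the others get W − 137 = $491.
Without Harbor: best allocation of the remaining 4 bidders over all 5 slots is Iris→Slot 4 ($131), Ridgeline→Slot 5 ($139), Delta→Slot 1 ($120), Flint→Slot 6 ($119), total $509.
VCG payment = (others' best without Harbor) − (others' welfare with Harbor) = 509 − 491 = $18.

Harbor pays $18.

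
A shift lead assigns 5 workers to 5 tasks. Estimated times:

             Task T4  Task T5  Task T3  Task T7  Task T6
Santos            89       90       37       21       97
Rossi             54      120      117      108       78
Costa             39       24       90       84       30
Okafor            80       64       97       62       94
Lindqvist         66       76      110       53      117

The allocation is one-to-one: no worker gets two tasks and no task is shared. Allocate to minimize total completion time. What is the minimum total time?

Minimum total: 238 min

Optimal: Santos→Task T3 (37 min), Rossi→Task T4 (54 min), Costa→Task T6 (30 min), Okafor→Task T5 (64 min), Lindqvist→Task T7 (53 min) — total 37+54+30+64+53 = 238 min.
Column-greedy (each task in turn goes to its cheapest remaining worker) gives 271 min, worse by 33.
Swapping Lindqvist↔Okafor (Lindqvist→Task T5 76 min, Okafor→Task T7 62 min) adds 21.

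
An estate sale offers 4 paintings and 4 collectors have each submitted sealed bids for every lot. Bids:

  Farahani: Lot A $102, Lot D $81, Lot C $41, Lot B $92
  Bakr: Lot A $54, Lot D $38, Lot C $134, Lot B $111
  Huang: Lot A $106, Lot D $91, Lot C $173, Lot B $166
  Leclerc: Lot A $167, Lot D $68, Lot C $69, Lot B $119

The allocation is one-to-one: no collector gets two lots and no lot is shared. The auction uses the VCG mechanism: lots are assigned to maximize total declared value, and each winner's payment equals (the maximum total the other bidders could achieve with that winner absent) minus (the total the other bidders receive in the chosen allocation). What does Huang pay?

Efficient allocation: Farahani→Lot D ($81), Bakr→Lot C ($134), Huang→Lot B ($166), Leclerc→Lot A ($167); total welfare W = $548.
Huang receives Lot B at value $166, so the others get W − 166 = $382.
Without Huang: best allocation of the remaining 3 bidders over all 4 lots is Farahani→Lot B ($92), Bakr→Lot C ($134), Leclerc→Lot A ($167), total $393.
VCG payment = (others' best without Huang) − (others' welfare with Huang) = 393 − 382 = $11.

Huang pays $11.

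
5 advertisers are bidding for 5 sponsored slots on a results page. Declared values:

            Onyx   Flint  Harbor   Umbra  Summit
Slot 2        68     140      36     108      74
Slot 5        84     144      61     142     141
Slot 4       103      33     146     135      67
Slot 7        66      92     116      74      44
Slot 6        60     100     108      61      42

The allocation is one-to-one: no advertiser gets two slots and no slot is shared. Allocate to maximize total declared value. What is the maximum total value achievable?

Optimal: Onyx→Slot 6 ($60), Flint→Slot 2 ($140), Harbor→Slot 7 ($116), Umbra→Slot 4 ($135), Summit→Slot 5 ($141) — total 60+140+116+135+141 = $592.
Max-entry greedy (repeatedly take the single best remaining cell) gives $506, worse by 86.

Max total: $592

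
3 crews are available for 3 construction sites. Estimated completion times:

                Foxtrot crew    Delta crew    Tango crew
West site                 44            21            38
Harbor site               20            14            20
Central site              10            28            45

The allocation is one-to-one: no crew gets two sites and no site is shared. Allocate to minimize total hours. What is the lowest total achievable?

Minimum total: 51 hours

Treat this as an assignment problem: match each crew to one site.
Optimal: Foxtrot crew→Central site (10 hours), Delta crew→West site (21 hours), Tango crew→Harbor site (20 hours) — total 10+21+20 = 51 hours.
Row-greedy (each crew in turn takes its cheapest remaining site) gives 62 hours, worse by 11.
Swapping Tango crew↔Foxtrot crew (Tango crew→Central site 45 hours, Foxtrot crew→Harbor site 20 hours) adds 35.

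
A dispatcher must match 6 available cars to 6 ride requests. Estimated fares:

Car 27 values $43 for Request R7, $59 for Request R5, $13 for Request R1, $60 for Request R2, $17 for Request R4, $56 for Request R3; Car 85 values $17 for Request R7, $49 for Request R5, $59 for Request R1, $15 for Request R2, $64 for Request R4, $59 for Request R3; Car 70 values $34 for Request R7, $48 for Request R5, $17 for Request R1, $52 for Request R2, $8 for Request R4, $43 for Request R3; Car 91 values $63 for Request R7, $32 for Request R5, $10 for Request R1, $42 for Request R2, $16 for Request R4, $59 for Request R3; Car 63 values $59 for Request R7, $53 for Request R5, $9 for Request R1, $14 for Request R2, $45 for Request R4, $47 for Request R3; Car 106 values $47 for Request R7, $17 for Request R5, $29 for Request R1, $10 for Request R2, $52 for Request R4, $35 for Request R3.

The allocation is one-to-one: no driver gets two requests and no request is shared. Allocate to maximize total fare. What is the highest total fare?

Maximum total: $340

Optimal: Car 27→Request R5 ($59), Car 85→Request R1 ($59), Car 70→Request R2 ($52), Car 91→Request R3 ($59), Car 63→Request R7 ($59), Car 106→Request R4 ($52) — total 59+59+52+59+59+52 = $340.
Max-entry greedy (repeatedly take the single best remaining cell) gives $312, worse by 28.
Swapping Car 27↔Car 91 (Car 27→Request R3 $56, Car 91→Request R5 $32) loses 30.
Every other assignment is strictly worse.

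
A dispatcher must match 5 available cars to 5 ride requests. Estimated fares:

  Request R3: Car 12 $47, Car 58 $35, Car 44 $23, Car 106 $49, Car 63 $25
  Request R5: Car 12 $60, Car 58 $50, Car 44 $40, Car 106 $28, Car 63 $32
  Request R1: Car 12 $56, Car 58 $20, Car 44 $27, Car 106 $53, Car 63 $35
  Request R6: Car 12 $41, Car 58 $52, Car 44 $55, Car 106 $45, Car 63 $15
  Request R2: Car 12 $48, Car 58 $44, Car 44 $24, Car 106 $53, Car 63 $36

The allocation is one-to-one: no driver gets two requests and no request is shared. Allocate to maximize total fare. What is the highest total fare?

This is a one-to-one assignment (maximum-weight bipartite matching).
Optimal: Car 12→Request R1 ($56), Car 58→Request R5 ($50), Car 44→Request R6 ($55), Car 106→Request R3 ($49), Car 63→Request R2 ($36) — total 56+50+55+49+36 = $246.
Next-best assignment: Car 12→Request R5, Car 58→Request R2, Car 44→Request R6, Car 106→Request R3, Car 63→Request R1 = $243.

Maximum total: $246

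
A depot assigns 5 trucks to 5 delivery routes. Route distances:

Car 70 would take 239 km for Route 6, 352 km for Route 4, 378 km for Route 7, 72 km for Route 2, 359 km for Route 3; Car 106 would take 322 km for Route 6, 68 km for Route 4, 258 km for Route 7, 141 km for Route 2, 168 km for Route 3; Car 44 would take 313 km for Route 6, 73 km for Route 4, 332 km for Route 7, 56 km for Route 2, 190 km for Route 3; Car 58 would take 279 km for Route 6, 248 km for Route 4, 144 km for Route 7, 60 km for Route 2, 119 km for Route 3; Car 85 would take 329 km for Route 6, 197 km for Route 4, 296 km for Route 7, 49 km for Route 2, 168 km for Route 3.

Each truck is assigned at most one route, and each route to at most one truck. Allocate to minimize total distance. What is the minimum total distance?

Minimum total: 673 km

This is the linear assignment problem.
Optimal: Car 70→Route 6 (239 km), Car 106→Route 3 (168 km), Car 44→Route 4 (73 km), Car 58→Route 7 (144 km), Car 85→Route 2 (49 km) — total 239+168+73+144+49 = 673 km.
Min-entry greedy (repeatedly take the single cheapest remaining cell) gives 807 km, worse by 134.
Next-best assignment: Car 70→Route 6, Car 106→Route 4, Car 44→Route 2, Car 58→Route 7, Car 85→Route 3 = 675 km.
Swapping Car 70↔Car 44 (Car 70→Route 4 352 km, Car 44→Route 6 313 km) adds 353.
Every other assignment is strictly worse.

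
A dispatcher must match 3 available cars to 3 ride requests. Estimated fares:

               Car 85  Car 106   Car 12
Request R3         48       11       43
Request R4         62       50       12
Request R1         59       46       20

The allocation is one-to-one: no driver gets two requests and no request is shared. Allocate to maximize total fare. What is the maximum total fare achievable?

Optimal: Car 85→Request R1 ($59), Car 106→Request R4 ($50), Car 12→Request R3 ($43) — total 59+50+43 = $152.
No other one-to-one assignment exceeds $152.

Maximum total: $152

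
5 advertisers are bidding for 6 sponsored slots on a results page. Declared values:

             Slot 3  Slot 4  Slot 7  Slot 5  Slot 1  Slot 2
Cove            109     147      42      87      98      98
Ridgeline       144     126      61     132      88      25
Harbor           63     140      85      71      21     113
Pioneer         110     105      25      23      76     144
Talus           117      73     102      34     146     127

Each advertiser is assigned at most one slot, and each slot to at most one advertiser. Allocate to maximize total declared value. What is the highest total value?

Max total: $671

This is a one-to-one assignment (maximum-weight bipartite matching).
Optimal: Cove→Slot 3 ($109), Ridgeline→Slot 5 ($132), Harbor→Slot 4 ($140), Pioneer→Slot 2 ($144), Talus→Slot 1 ($146) — total 109+132+140+144+146 = $671.
Row-greedy (each advertiser in turn takes its best remaining slot) gives $582, worse by 89.
Every other assignment is strictly worse.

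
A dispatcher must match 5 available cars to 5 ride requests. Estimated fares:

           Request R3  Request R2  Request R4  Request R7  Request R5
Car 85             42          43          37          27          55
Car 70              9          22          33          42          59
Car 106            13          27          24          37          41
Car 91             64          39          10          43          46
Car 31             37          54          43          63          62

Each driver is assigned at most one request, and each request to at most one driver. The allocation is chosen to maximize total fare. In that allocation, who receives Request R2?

Car 85 receives Request R2.

Optimal: Car 85→Request R2 ($43), Car 70→Request R5 ($59), Car 106→Request R4 ($24), Car 91→Request R3 ($64), Car 31→Request R7 ($63) — total 43+59+24+64+63 = $253.
Column-greedy (each request in turn goes to its best remaining driver) gives $238, worse by 15.
Next-best assignment: Car 85→Request R4, Car 70→Request R5, Car 106→Request R7, Car 91→Request R3, Car 31→Request R2 = $251.
Car 85's own top request is Request R5 ($55), but forcing Car 85→Request R5 and reassigning the rest optimally gives only $243 — worse by 10.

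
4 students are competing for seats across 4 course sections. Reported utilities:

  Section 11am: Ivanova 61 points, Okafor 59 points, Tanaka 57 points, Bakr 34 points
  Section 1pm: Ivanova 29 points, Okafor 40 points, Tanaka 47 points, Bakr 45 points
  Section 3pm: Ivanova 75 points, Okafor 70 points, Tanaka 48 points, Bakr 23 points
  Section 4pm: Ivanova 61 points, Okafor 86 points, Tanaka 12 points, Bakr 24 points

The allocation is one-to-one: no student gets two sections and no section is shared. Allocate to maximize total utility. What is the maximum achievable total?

Optimal: Ivanova→Section 3pm (75 points), Okafor→Section 4pm (86 points), Tanaka→Section 11am (57 points), Bakr→Section 1pm (45 points) — total 75+86+57+45 = 263 points.
Column-greedy (each section in turn goes to its best remaining student) gives 202 points, worse by 61.
Checked against all permutations: 263 points is optimal.

Maximum total: 263 points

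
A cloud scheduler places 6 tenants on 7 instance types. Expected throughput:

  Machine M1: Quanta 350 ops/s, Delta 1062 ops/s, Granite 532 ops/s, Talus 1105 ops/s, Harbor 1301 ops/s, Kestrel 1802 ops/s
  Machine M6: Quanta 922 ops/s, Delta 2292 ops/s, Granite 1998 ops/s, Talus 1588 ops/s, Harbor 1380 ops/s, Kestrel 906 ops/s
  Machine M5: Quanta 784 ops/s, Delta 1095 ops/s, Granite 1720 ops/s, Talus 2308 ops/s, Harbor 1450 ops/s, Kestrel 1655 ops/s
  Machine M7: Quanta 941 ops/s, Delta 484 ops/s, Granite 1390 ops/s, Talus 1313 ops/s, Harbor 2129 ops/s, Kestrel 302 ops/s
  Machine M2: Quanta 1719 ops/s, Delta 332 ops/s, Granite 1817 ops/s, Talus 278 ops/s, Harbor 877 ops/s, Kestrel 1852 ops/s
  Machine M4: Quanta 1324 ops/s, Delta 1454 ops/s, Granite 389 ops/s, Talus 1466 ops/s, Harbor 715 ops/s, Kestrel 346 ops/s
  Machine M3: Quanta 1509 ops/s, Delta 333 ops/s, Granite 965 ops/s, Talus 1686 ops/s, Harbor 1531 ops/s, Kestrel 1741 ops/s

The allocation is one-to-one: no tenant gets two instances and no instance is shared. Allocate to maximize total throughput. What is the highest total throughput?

This is a one-to-one assignment (maximum-weight bipartite matching).
Optimal: Quanta→Machine M3 (1509 ops/s), Delta→Machine M6 (2292 ops/s), Granite→Machine M2 (1817 ops/s), Talus→Machine M5 (2308 ops/s), Harbor→Machine M7 (2129 ops/s), Kestrel→Machine M1 (1802 ops/s) — total 1509+2292+1817+2308+2129+1802 = 11857 ops/s.
Column-greedy (each instance in turn goes to its best remaining tenant) gives 11672 ops/s, worse by 185.
Next-best assignment: Quanta→Machine M4, Delta→Machine M6, Granite→Machine M2, Talus→Machine M5, Harbor→Machine M7, Kestrel→Machine M1 = 11672 ops/s.
Swapping Talus↔Quanta (Talus→Machine M3 1686 ops/s, Quanta→Machine M5 784 ops/s) loses 1347.

Max total: 11857 ops/s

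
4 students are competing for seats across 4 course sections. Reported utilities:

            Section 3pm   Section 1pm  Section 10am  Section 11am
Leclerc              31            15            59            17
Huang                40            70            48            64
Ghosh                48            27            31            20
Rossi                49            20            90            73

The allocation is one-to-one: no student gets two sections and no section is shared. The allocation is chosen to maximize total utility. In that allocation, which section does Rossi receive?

Optimal: Leclerc→Section 10am (59 points), Huang→Section 1pm (70 points), Ghosh→Section 3pm (48 points), Rossi→Section 11am (73 points) — total 59+70+48+73 = 250 points.
Column-greedy (each section in turn goes to its best remaining student) gives 198 points, worse by 52.
Next-best assignment: Leclerc→Section 11am, Huang→Section 1pm, Ghosh→Section 3pm, Rossi→Section 10am = 225 points.
Rossi's own top section is Section 10am (90 points), but forcing Rossi→Section 10am and reassigning the rest optimally gives only 225 points — worse by 25.

Rossi receives Section 11am.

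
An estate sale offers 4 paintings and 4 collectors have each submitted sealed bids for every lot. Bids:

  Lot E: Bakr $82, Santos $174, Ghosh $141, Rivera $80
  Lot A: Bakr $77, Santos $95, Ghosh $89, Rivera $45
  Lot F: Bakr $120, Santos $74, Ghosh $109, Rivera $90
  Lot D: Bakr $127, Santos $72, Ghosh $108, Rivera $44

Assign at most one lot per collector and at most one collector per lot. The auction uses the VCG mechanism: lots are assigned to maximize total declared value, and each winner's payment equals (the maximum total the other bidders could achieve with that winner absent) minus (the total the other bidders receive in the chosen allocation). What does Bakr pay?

Efficient allocation: Bakr→Lot D ($127), Santos→Lot E ($174), Ghosh→Lot A ($89), Rivera→Lot F ($90); total welfare W = $480.
Bakr receives Lot D at value $127, so the others get W − 127 = $353.
Without Bakr: best allocation of the remaining 3 bidders over all 4 lots is Santos→Lot E ($174), Ghosh→Lot D ($108), Rivera→Lot F ($90), total $372.
VCG payment = (others' best without Bakr) − (others' welfare with Bakr) = 372 − 353 = $19.

Bakr pays $19.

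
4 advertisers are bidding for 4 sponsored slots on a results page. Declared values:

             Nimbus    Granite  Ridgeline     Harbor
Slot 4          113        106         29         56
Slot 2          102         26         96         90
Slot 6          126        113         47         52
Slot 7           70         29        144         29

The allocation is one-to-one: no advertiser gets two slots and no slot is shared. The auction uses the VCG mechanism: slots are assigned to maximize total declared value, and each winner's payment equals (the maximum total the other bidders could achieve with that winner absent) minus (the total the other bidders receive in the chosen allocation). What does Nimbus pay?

Efficient allocation: Nimbus→Slot 6 ($126), Granite→Slot 4 ($106), Ridgeline→Slot 7 ($144), Harbor→Slot 2 ($90); total welfare W = $466.
Nimbus receives Slot 6 at value $126, so the others get W − 126 = $340.
Without Nimbus: best allocation of the remaining 3 bidders over all 4 slots is Granite→Slot 6 ($113), Ridgeline→Slot 7 ($144), Harbor→Slot 2 ($90), total $347.
VCG payment = (others' best without Nimbus) − (others' welfare with Nimbus) = 347 − 340 = $7.

Nimbus pays $7.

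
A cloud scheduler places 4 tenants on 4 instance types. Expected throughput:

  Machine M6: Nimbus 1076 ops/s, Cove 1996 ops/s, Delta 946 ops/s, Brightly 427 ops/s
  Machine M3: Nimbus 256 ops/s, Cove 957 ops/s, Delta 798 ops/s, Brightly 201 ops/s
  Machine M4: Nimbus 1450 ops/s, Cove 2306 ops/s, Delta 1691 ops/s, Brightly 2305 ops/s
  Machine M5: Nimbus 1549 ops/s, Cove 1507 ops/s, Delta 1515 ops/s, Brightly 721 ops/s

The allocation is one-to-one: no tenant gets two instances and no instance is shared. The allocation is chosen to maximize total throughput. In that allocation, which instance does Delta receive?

Delta receives Machine M3.

Optimal: Nimbus→Machine M5 (1549 ops/s), Cove→Machine M6 (1996 ops/s), Delta→Machine M3 (798 ops/s), Brightly→Machine M4 (2305 ops/s) — total 1549+1996+798+2305 = 6648 ops/s.
Max-entry greedy (repeatedly take the single best remaining cell) gives 5002 ops/s, worse by 1646.
Swapping Delta↔Nimbus (Delta→Machine M5 1515 ops/s, Nimbus→Machine M3 256 ops/s) loses 576.
Delta's own top instance is Machine M4 (1691 ops/s), but forcing Delta→Machine M4 and reassigning the rest optimally gives only 5437 ops/s — worse by 1211.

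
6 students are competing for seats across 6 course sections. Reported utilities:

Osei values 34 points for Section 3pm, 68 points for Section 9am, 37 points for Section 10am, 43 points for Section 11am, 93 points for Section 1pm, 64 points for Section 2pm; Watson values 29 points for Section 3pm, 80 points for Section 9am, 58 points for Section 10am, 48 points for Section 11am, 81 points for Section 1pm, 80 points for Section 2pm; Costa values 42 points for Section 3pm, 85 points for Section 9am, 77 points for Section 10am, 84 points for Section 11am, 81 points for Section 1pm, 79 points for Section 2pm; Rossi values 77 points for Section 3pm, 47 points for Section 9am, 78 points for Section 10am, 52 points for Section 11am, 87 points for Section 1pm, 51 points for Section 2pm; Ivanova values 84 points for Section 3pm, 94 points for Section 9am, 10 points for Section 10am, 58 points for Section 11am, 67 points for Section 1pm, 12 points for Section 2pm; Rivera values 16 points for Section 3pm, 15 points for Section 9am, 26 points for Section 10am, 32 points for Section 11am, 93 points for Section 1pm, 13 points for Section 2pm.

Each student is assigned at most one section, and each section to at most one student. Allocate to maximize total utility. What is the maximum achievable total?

Max total: 487 points

Optimal: Osei→Section 9am (68 points), Watson→Section 2pm (80 points), Costa→Section 11am (84 points), Rossi→Section 10am (78 points), Ivanova→Section 3pm (84 points), Rivera→Section 1pm (93 points) — total 68+80+84+78+84+93 = 487 points.
Row-greedy (each student in turn takes its best remaining section) gives 432 points, worse by 55.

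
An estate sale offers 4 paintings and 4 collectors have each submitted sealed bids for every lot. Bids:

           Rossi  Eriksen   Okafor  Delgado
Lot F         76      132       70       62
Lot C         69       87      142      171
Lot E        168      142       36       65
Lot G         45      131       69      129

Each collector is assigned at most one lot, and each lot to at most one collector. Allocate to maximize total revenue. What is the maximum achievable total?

Treat this as an assignment problem: match each collector to one lot.
Optimal: Rossi→Lot E ($168), Eriksen→Lot F ($132), Okafor→Lot C ($142), Delgado→Lot G ($129) — total 168+132+142+129 = $571.
Next-best assignment: Rossi→Lot E, Eriksen→Lot F, Okafor→Lot G, Delgado→Lot C = $540.

Maximum total: $571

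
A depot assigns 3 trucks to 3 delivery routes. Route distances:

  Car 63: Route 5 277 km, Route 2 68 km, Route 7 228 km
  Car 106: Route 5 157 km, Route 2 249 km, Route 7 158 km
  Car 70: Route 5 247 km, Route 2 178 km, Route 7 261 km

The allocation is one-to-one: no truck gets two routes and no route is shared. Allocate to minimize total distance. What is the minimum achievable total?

Minimum total: 473 km

Optimal: Car 63→Route 2 (68 km), Car 106→Route 7 (158 km), Car 70→Route 5 (247 km) — total 68+158+247 = 473 km.
Row-greedy (each truck in turn takes its cheapest remaining route) gives 486 km, worse by 13.
Swapping Car 106↔Car 63 (Car 106→Route 2 249 km, Car 63→Route 7 228 km) adds 251.
Checked against all permutations: 473 km is optimal.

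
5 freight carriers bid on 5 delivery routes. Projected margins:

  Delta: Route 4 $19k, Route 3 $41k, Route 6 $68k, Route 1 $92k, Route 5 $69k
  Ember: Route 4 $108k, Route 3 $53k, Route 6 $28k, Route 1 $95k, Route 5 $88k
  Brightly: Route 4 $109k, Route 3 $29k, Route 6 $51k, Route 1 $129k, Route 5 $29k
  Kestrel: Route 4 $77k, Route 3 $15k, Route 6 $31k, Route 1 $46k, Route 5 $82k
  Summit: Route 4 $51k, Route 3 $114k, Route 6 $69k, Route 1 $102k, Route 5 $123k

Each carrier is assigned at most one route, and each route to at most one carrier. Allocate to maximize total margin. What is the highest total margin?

Maximum total: $501k

Optimal: Delta→Route 6 ($68k), Ember→Route 4 ($108k), Brightly→Route 1 ($129k), Kestrel→Route 5 ($82k), Summit→Route 3 ($114k) — total 68+108+129+82+114 = $501k.
Column-greedy (each route in turn goes to its best remaining carrier) gives $468k, worse by 33.
Every other assignment is strictly worse.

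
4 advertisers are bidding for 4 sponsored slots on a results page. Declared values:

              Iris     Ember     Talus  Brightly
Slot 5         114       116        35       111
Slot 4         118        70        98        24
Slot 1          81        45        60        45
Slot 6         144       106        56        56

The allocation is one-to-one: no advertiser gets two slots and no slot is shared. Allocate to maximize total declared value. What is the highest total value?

Optimal: Iris→Slot 6 ($144), Ember→Slot 5 ($116), Talus→Slot 4 ($98), Brightly→Slot 1 ($45) — total 144+116+98+45 = $403.
Next-best assignment: Iris→Slot 6, Ember→Slot 1, Talus→Slot 4, Brightly→Slot 5 = $398.

Maximum total: $403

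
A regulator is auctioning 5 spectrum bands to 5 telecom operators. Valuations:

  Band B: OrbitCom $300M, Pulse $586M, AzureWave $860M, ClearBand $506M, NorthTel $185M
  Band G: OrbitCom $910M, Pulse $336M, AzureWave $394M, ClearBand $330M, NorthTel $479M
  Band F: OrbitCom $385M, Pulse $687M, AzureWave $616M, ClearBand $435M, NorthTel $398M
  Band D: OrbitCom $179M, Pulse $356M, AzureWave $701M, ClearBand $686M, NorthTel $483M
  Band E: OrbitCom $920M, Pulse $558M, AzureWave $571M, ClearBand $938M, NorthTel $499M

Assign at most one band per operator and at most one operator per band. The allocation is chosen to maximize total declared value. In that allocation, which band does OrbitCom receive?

OrbitCom receives Band G.

Treat this as an assignment problem: match each operator to one band.
Optimal: OrbitCom→Band G ($910M), Pulse→Band F ($687M), AzureWave→Band B ($860M), ClearBand→Band E ($938M), NorthTel→Band D ($483M) — total 910+687+860+938+483 = $3878M.
Column-greedy (each band in turn goes to its best remaining operator) gives $3642M, worse by 236.
OrbitCom's own top band is Band E ($920M), but forcing OrbitCom→Band E and reassigning the rest optimally gives only $3632M — worse by 246.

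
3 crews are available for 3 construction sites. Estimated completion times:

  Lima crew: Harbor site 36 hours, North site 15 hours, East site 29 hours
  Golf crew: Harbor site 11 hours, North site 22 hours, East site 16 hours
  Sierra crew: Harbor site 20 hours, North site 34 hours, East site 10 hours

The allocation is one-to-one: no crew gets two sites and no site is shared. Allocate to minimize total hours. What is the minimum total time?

Optimal: Lima crew→North site (15 hours), Golf crew→Harbor site (11 hours), Sierra crew→East site (10 hours) — total 15+11+10 = 36 hours.
Next-best assignment: Lima crew→North site, Golf crew→East site, Sierra crew→Harbor site = 51 hours.
Swapping Sierra crew↔Golf crew (Sierra crew→Harbor site 20 hours, Golf crew→East site 16 hours) adds 15.

Min total: 36 hours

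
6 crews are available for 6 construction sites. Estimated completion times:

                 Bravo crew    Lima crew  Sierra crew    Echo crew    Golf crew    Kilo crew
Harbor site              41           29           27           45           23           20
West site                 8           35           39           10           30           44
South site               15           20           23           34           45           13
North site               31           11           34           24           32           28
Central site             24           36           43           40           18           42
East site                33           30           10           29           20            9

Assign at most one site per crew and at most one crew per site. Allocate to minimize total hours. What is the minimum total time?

Treat this as an assignment problem: match each crew to one site.
Optimal: Bravo crew→South site (15 hours), Lima crew→North site (11 hours), Sierra crew→East site (10 hours), Echo crew→West site (10 hours), Golf crew→Central site (18 hours), Kilo crew→Harbor site (20 hours) — total 15+11+10+10+18+20 = 84 hours.
Min-entry greedy (repeatedly take the single cheapest remaining cell) gives 114 hours, worse by 30.
No other one-to-one assignment undercuts 84 hours.

Min total: 84 hours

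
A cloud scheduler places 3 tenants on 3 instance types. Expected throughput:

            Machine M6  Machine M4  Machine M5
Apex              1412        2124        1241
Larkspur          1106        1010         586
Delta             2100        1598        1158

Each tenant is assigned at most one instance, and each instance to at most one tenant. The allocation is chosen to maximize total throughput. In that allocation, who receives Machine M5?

Optimal: Apex→Machine M4 (2124 ops/s), Larkspur→Machine M5 (586 ops/s), Delta→Machine M6 (2100 ops/s) — total 2124+586+2100 = 4810 ops/s.
Row-greedy (each tenant in turn takes its best remaining instance) gives 4388 ops/s, worse by 422.
No other one-to-one assignment exceeds 4810 ops/s.
Larkspur's own top instance is Machine M6 (1106 ops/s), but forcing Larkspur→Machine M6 and reassigning the rest optimally gives only 4388 ops/s — worse by 422.

Larkspur receives Machine M5.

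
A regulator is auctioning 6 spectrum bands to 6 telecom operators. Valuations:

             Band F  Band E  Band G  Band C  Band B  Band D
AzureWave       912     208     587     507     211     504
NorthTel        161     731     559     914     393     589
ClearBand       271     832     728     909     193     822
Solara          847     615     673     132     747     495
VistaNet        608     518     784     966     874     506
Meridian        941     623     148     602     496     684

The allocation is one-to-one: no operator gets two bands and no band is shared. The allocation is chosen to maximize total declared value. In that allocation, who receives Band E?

Optimal: AzureWave→Band F ($912M), NorthTel→Band C ($914M), ClearBand→Band E ($832M), Solara→Band G ($673M), VistaNet→Band B ($874M), Meridian→Band D ($684M) — total 912+914+832+673+874+684 = $4889M.
Max-entry greedy (repeatedly take the single best remaining cell) gives $4662M, worse by 227.
Swapping AzureWave↔NorthTel (AzureWave→Band C $507M, NorthTel→Band F $161M) loses 1158.
ClearBand's own top band is Band C ($909M), but forcing ClearBand→Band C and reassigning the rest optimally gives only $4783M — worse by 106.

ClearBand receives Band E.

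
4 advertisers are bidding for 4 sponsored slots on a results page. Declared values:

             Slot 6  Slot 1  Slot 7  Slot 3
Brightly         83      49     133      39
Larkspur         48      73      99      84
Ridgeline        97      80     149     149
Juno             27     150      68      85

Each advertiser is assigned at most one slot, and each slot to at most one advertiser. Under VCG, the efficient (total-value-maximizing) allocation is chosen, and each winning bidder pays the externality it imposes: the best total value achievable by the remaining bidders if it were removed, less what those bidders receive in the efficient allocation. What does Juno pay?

Efficient allocation: Brightly→Slot 6 ($83), Larkspur→Slot 7 ($99), Ridgeline→Slot 3 ($149), Juno→Slot 1 ($150); total welfare W = $481.
Juno receives Slot 1 at value $150, so the others get W − 150 = $331.
Without Juno: best allocation of the remaining 3 bidders over all 4 slots is Brightly→Slot 7 ($133), Larkspur→Slot 1 ($73), Ridgeline→Slot 3 ($149), total $355.
VCG payment = (others' best without Juno) − (others' welfare with Juno) = 355 − 331 = $24.

Juno pays $24.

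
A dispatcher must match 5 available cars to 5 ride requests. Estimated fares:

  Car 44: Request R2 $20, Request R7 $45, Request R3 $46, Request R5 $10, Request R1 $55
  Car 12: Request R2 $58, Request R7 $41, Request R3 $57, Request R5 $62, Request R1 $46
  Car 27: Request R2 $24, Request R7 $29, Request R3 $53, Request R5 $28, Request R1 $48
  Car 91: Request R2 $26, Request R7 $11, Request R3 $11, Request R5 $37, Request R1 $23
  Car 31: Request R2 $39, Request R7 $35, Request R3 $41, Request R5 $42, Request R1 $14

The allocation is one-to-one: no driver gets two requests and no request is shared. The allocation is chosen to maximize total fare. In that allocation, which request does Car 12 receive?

Car 12 receives Request R2.

Optimal: Car 44→Request R1 ($55), Car 12→Request R2 ($58), Car 27→Request R3 ($53), Car 91→Request R5 ($37), Car 31→Request R7 ($35) — total 55+58+53+37+35 = $238.
Max-entry greedy (repeatedly take the single best remaining cell) gives $220, worse by 18.
Swapping Car 12↔Car 44 (Car 12→Request R1 $46, Car 44→Request R2 $20) loses 47.
Car 12's own top request is Request R5 ($62), but forcing Car 12→Request R5 and reassigning the rest optimally gives only $231 — worse by 7.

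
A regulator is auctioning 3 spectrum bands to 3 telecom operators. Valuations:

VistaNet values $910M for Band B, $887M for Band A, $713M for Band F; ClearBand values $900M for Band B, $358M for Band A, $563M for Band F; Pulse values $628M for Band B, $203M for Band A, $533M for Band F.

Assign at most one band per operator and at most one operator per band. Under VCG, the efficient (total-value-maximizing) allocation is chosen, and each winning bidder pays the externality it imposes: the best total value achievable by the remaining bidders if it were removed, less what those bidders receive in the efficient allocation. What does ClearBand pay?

Efficient allocation: VistaNet→Band A ($887M), ClearBand→Band B ($900M), Pulse→Band F ($533M); total welfare W = $2320M.
ClearBand receives Band B at value $900M, so the others get W − 900 = $1420M.
Without ClearBand: best allocation of the remaining 2 bidders over all 3 bands is VistaNet→Band A ($887M), Pulse→Band B ($628M), total $1515M.
VCG payment = (others' best without ClearBand) − (others' welfare with ClearBand) = 1515 − 1420 = $95M.

ClearBand pays $95M.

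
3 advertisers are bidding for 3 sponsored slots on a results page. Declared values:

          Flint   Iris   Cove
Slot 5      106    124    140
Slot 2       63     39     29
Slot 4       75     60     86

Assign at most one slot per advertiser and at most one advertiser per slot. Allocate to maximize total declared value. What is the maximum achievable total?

Max total: $273

Optimal: Flint→Slot 2 ($63), Iris→Slot 5 ($124), Cove→Slot 4 ($86) — total 63+124+86 = $273.
Max-entry greedy (repeatedly take the single best remaining cell) gives $254, worse by 19.
Next-best assignment: Flint→Slot 2, Iris→Slot 4, Cove→Slot 5 = $263.
Swapping Cove↔Flint (Cove→Slot 2 $29, Flint→Slot 4 $75) loses 45.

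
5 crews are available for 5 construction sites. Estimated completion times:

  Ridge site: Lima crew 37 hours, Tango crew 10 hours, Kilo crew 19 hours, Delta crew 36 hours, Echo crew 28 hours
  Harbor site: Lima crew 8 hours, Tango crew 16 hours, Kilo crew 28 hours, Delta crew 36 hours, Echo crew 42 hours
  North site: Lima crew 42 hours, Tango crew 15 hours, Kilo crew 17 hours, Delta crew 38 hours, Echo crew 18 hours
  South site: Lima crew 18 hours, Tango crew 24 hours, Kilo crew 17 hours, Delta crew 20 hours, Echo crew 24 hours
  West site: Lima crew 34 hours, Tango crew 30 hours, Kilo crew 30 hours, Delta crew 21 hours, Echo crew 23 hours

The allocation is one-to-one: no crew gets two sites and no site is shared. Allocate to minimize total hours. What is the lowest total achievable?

Optimal: Lima crew→Harbor site (8 hours), Tango crew→Ridge site (10 hours), Kilo crew→South site (17 hours), Delta crew→West site (21 hours), Echo crew→North site (18 hours) — total 8+10+17+21+18 = 74 hours.
Row-greedy (each crew in turn takes its cheapest remaining site) gives 78 hours, worse by 4.
Next-best assignment: Lima crew→Harbor site, Tango crew→Ridge site, Kilo crew→North site, Delta crew→South site, Echo crew→West site = 78 hours.
No other one-to-one assignment undercuts 74 hours.

Min total: 74 hours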